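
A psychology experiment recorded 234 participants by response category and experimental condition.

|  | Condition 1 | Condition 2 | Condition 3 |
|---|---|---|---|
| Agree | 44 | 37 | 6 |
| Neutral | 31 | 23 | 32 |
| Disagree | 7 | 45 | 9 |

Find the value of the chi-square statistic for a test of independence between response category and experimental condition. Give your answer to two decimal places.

54.39

Row totals: 87, 86, 61. Column totals: 82, 105, 47. Grand total N = 234.
Expected counts (row total × column total / N):
  Agree, Condition 1: 87×82/234 = 30.4872
  Agree, Condition 2: 87×105/234 = 39.0385
  Agree, Condition 3: 87×47/234 = 17.4744
  Neutral, Condition 1: 86×82/234 = 30.1368
  Neutral, Condition 2: 86×105/234 = 38.5897
  Neutral, Condition 3: 86×47/234 = 17.2735
  Disagree, Condition 1: 61×82/234 = 21.3761
  Disagree, Condition 2: 61×105/234 = 27.3718
  Disagree, Condition 3: 61×47/234 = 12.2521
Contributions (O − E)²/E:
  (44 − 30.4872)²/30.4872 = 5.9893
  (37 − 39.0385)²/39.0385 = 0.1064
  (6 − 17.4744)²/17.4744 = 7.5346
  (31 − 30.1368)²/30.1368 = 0.0247
  (23 − 38.5897)²/38.5897 = 6.2980
  (32 − 17.2735)²/17.2735 = 12.5551
  (7 − 21.3761)²/21.3761 = 9.6684
  (45 − 27.3718)²/27.3718 = 11.3531
  (9 − 12.2521)²/12.2521 = 0.8632
χ² = 5.9893 + 0.1064 + 7.5346 + 0.0247 + 6.2980 + 12.5551 + 9.6684 + 11.3531 + 0.8632 = 54.39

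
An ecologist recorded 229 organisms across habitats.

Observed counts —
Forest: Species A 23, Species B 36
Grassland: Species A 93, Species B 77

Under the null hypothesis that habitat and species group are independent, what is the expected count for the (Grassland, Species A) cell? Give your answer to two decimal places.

Row total (Grassland) = 170; column total (Species A) = 116; grand total N = 229.
Expected count = (row total × column total) / N = 170 × 116 / 229 = 86.11.

86.11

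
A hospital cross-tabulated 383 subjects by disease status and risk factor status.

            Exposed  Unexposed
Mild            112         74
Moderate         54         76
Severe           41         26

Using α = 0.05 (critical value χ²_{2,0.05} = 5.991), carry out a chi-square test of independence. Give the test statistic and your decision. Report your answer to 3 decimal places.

12.417; reject H₀

Row totals: 186, 130, 67. Column totals: 207, 176. Grand total N = 383.
Expected counts (row total × column total / N):
  Mild, Exposed: 186×207/383 = 100.5274
  Mild, Unexposed: 186×176/383 = 85.4726
  Moderate, Exposed: 130×207/383 = 70.2611
  Moderate, Unexposed: 130×176/383 = 59.7389
  Severe, Exposed: 67×207/383 = 36.2115
  Severe, Unexposed: 67×176/383 = 30.7885
Contributions (O − E)²/E:
  (112 − 100.5274)²/100.5274 = 1.3093
  (74 − 85.4726)²/85.4726 = 1.5399
  (54 − 70.2611)²/70.2611 = 3.7634
  (76 − 59.7389)²/59.7389 = 4.4263
  (41 − 36.2115)²/36.2115 = 0.6332
  (26 − 30.7885)²/30.7885 = 0.7447
χ² = 1.3093 + 1.5399 + 3.7634 + 4.4263 + 0.6332 + 0.7447 = 12.417
df = (3−1)(2−1) = 2. Since 12.417 > 5.991, reject the null hypothesis of independence at α = 0.05.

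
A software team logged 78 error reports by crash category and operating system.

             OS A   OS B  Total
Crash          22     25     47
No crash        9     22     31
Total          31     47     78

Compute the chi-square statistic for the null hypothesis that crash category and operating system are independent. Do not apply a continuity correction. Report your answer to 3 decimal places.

2.465

Grand total N = 78.
Expected counts (row total × column total / N):
  Crash, OS A: 47×31/78 = 18.6795
  Crash, OS B: 47×47/78 = 28.3205
  No crash, OS A: 31×31/78 = 12.3205
  No crash, OS B: 31×47/78 = 18.6795
Contributions (O − E)²/E:
  (22 − 18.6795)²/18.6795 = 0.5903
  (25 − 28.3205)²/28.3205 = 0.3893
  (9 − 12.3205)²/12.3205 = 0.8949
  (22 − 18.6795)²/18.6795 = 0.5903
χ² = 0.5903 + 0.3893 + 0.8949 + 0.5903 = 2.465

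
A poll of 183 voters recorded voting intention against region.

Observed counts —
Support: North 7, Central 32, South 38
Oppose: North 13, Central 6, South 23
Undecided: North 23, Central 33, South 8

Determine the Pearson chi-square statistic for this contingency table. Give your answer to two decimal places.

38.15

Row totals: 77, 42, 64. Column totals: 43, 71, 69. Grand total N = 183.
Expected counts (row total × column total / N):
  Support, North: 77×43/183 = 18.093
  Support, Central: 77×71/183 = 29.874
  Support, South: 77×69/183 = 29.033
  Oppose, North: 42×43/183 = 9.869
  Oppose, Central: 42×71/183 = 16.295
  Oppose, South: 42×69/183 = 15.836
  Undecided, North: 64×43/183 = 15.038
  Undecided, Central: 64×71/183 = 24.831
  Undecided, South: 64×69/183 = 24.131
Contributions (O − E)²/E:
  (7 − 18.093)²/18.093 = 6.8012
  (32 − 29.874)²/29.874 = 0.1513
  (38 − 29.033)²/29.033 = 2.7695
  (13 − 9.869)²/9.869 = 0.9933
  (6 − 16.295)²/16.295 = 6.5043
  (23 − 15.836)²/15.836 = 3.2409
  (23 − 15.038)²/15.038 = 4.2156
  (33 − 24.831)²/24.831 = 2.6875
  (8 − 24.131)²/24.131 = 10.7832
χ² = 6.8012 + 0.1513 + 2.7695 + 0.9933 + 6.5043 + 3.2409 + 4.2156 + 2.6875 + 10.7832 = 38.15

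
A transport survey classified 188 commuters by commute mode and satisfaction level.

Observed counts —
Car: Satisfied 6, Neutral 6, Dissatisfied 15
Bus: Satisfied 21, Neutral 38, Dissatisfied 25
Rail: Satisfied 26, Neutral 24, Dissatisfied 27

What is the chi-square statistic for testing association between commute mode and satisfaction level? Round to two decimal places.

Row totals: 27, 84, 77. Column totals: 53, 68, 67. Grand total N = 188.
Expected counts (row total × column total / N):
  Car, Satisfied: 27×53/188 = 7.6117
  Car, Neutral: 27×68/188 = 9.7660
  Car, Dissatisfied: 27×67/188 = 9.6223
  Bus, Satisfied: 84×53/188 = 23.6809
  Bus, Neutral: 84×68/188 = 30.3830
  Bus, Dissatisfied: 84×67/188 = 29.9362
  Rail, Satisfied: 77×53/188 = 21.7074
  Rail, Neutral: 77×68/188 = 27.8511
  Rail, Dissatisfied: 77×67/188 = 27.4415
Contributions (O − E)²/E:
  (6 − 7.6117)²/7.6117 = 0.3413
  (6 − 9.7660)²/9.7660 = 1.4523
  (15 − 9.6223)²/9.6223 = 3.0055
  (21 − 23.6809)²/23.6809 = 0.3035
  (38 − 30.3830)²/30.3830 = 1.9096
  (25 − 29.9362)²/29.9362 = 0.8139
  (26 − 21.7074)²/21.7074 = 0.8489
  (24 − 27.8511)²/27.8511 = 0.5325
  (27 − 27.4415)²/27.4415 = 0.0071
χ² = 0.3413 + 1.4523 + 3.0055 + 0.3035 + 1.9096 + 0.8139 + 0.8489 + 0.5325 + 0.0071 = 9.21

9.21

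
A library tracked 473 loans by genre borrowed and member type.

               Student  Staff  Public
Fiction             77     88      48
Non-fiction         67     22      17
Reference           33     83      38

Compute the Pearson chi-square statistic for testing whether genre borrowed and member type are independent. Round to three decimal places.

Row totals: 213, 106, 154. Column totals: 177, 193, 103. Grand total N = 473.
Expected counts (row total × column total / N):
  Fiction, Student: 213×177/473 = 79.7061
  Fiction, Staff: 213×193/473 = 86.9112
  Fiction, Public: 213×103/473 = 46.3827
  Non-fiction, Student: 106×177/473 = 39.6660
  Non-fiction, Staff: 106×193/473 = 43.2516
  Non-fiction, Public: 106×103/473 = 23.0825
  Reference, Student: 154×177/473 = 57.6279
  Reference, Staff: 154×193/473 = 62.8372
  Reference, Public: 154×103/473 = 33.5349
Contributions (O − E)²/E:
  (77 − 79.7061)²/79.7061 = 0.0919
  (88 − 86.9112)²/86.9112 = 0.0136
  (48 − 46.3827)²/46.3827 = 0.0564
  (67 − 39.6660)²/39.6660 = 18.8360
  (22 − 43.2516)²/43.2516 = 10.4419
  (17 − 23.0825)²/23.0825 = 1.6028
  (33 − 57.6279)²/57.6279 = 10.5250
  (83 − 62.8372)²/62.8372 = 6.4697
  (38 − 33.5349)²/33.5349 = 0.5945
χ² = 0.0919 + 0.0136 + 0.0564 + 18.8360 + 10.4419 + 1.6028 + 10.5250 + 6.4697 + 0.5945 = 48.632

48.632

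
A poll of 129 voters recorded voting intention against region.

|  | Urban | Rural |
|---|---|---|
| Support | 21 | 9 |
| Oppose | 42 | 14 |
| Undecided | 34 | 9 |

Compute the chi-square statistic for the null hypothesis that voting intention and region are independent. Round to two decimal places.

Row totals: 30, 56, 43. Column totals: 97, 32. Grand total N = 129.
Expected counts (row total × column total / N):
  Support, Urban: 30×97/129 = 22.558
  Support, Rural: 30×32/129 = 7.442
  Oppose, Urban: 56×97/129 = 42.109
  Oppose, Rural: 56×32/129 = 13.891
  Undecided, Urban: 43×97/129 = 32.333
  Undecided, Rural: 43×32/129 = 10.667
Contributions (O − E)²/E:
  (21 − 22.558)²/22.558 = 0.1076
  (9 − 7.442)²/7.442 = 0.3262
  (42 − 42.109)²/42.109 = 0.0003
  (14 − 13.891)²/13.891 = 0.0009
  (34 − 32.333)²/32.333 = 0.0859
  (9 − 10.667)²/10.667 = 0.2605
χ² = 0.1076 + 0.3262 + 0.0003 + 0.0009 + 0.0859 + 0.2605 = 0.78

0.78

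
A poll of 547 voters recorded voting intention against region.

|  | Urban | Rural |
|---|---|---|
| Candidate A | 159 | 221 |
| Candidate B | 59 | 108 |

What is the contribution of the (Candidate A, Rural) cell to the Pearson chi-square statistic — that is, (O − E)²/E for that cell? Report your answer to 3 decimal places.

Row total (Candidate A) = 380; column total (Rural) = 329; N = 547.
Expected count E = 380 × 329 / 547 = 228.5558.
Contribution = (O − E)²/E = (221 − 228.5558)² / 228.5558 = 0.250.

0.250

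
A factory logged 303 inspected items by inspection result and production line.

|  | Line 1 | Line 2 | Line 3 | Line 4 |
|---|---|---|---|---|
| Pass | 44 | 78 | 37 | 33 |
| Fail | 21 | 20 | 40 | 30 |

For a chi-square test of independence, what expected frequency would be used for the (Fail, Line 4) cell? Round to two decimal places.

Row total (Fail) = 111; column total (Line 4) = 63; grand total N = 303.
Expected count = (row total × column total) / N = 111 × 63 / 303 = 23.08.

23.08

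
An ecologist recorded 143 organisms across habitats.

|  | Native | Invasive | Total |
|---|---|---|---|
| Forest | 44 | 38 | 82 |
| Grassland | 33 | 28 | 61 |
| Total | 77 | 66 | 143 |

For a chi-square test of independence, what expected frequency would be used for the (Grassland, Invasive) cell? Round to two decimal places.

28.15

Row total (Grassland) = 61; column total (Invasive) = 66; grand total N = 143.
Expected count = (row total × column total) / N = 61 × 66 / 143 = 28.15.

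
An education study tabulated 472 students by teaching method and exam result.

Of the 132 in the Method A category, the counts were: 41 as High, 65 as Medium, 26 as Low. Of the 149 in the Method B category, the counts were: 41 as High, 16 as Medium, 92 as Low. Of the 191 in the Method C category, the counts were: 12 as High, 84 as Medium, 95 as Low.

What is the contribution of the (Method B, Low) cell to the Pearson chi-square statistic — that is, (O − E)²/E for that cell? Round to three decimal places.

Row total (Method B) = 149; column total (Low) = 213; N = 472.
Expected count E = 149 × 213 / 472 = 67.2394.
Contribution = (O − E)²/E = (92 − 67.2394)² / 67.2394 = 9.118.

9.118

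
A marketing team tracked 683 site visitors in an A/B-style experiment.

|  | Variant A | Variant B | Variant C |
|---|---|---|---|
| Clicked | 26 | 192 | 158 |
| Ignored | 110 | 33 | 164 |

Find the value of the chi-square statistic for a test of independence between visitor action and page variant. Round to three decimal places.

Row totals: 376, 307. Column totals: 136, 225, 322. Grand total N = 683.
Expected counts (row total × column total / N):
  Clicked, Variant A: 376×136/683 = 74.8697
  Clicked, Variant B: 376×225/683 = 123.8653
  Clicked, Variant C: 376×322/683 = 177.2650
  Ignored, Variant A: 307×136/683 = 61.1303
  Ignored, Variant B: 307×225/683 = 101.1347
  Ignored, Variant C: 307×322/683 = 144.7350
Contributions (O − E)²/E:
  (26 − 74.8697)²/74.8697 = 31.8987
  (192 − 123.8653)²/123.8653 = 37.4789
  (158 − 177.2650)²/177.2650 = 2.0937
  (110 − 61.1303)²/61.1303 = 39.0681
  (33 − 101.1347)²/101.1347 = 45.9025
  (164 − 144.7350)²/144.7350 = 2.5643
χ² = 31.8987 + 37.4789 + 2.0937 + 39.0681 + 45.9025 + 2.5643 = 159.006

159.006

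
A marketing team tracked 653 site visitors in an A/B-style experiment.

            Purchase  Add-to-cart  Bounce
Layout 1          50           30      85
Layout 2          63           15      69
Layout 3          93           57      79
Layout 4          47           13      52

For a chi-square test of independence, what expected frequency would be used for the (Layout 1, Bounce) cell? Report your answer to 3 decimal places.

Row total (Layout 1) = 165; column total (Bounce) = 285; grand total N = 653.
Expected count = (row total × column total) / N = 165 × 285 / 653 = 72.014.

72.014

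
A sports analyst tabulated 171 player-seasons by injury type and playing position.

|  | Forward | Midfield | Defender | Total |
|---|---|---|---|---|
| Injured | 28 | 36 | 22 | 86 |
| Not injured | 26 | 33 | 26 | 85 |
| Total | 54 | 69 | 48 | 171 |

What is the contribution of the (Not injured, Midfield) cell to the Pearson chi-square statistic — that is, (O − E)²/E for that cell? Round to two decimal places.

0.05

Row total (Not injured) = 85; column total (Midfield) = 69; N = 171.
Expected count E = 85 × 69 / 171 = 34.298.
Contribution = (O − E)²/E = (33 − 34.298)² / 34.298 = 0.05.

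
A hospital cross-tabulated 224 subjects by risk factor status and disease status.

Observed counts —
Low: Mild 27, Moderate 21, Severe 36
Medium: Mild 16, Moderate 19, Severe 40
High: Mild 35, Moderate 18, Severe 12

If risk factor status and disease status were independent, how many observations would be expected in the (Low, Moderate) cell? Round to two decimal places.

Row total (Low) = 84; column total (Moderate) = 58; grand total N = 224.
Expected count = (row total × column total) / N = 84 × 58 / 224 = 21.75.

21.75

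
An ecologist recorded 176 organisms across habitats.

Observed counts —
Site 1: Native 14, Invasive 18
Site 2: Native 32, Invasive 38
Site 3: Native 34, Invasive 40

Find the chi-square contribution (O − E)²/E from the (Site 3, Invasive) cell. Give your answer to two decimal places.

0.00

Row total (Site 3) = 74; column total (Invasive) = 96; N = 176.
Expected count E = 74 × 96 / 176 = 40.364.
Contribution = (O − E)²/E = (40 − 40.364)² / 40.364 = 0.00.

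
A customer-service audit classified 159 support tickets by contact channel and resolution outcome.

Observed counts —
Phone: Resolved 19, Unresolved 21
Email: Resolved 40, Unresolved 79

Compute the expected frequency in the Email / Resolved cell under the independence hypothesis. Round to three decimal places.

Row total (Email) = 119; column total (Resolved) = 59; grand total N = 159.
Expected count = (row total × column total) / N = 119 × 59 / 159 = 44.157.

44.157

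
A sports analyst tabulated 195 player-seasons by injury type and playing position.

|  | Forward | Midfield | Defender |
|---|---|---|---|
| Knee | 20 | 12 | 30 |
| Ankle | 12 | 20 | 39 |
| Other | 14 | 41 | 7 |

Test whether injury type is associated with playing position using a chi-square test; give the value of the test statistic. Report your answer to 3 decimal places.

42.265

Row totals: 62, 71, 62. Column totals: 46, 73, 76. Grand total N = 195.
Expected counts (row total × column total / N):
  Knee, Forward: 62×46/195 = 14.6256
  Knee, Midfield: 62×73/195 = 23.2103
  Knee, Defender: 62×76/195 = 24.1641
  Ankle, Forward: 71×46/195 = 16.7487
  Ankle, Midfield: 71×73/195 = 26.5795
  Ankle, Defender: 71×76/195 = 27.6718
  Other, Forward: 62×46/195 = 14.6256
  Other, Midfield: 62×73/195 = 23.2103
  Other, Defender: 62×76/195 = 24.1641
Contributions (O − E)²/E:
  (20 − 14.6256)²/14.6256 = 1.9749
  (12 − 23.2103)²/23.2103 = 5.4144
  (30 − 24.1641)²/24.1641 = 1.4094
  (12 − 16.7487)²/16.7487 = 1.3464
  (20 − 26.5795)²/26.5795 = 1.6287
  (39 − 27.6718)²/27.6718 = 4.6375
  (14 − 14.6256)²/14.6256 = 0.0268
  (41 − 23.2103)²/23.2103 = 13.6350
  (7 − 24.1641)²/24.1641 = 12.1919
χ² = 1.9749 + 5.4144 + 1.4094 + 1.3464 + 1.6287 + 4.6375 + 0.0268 + 13.6350 + 12.1919 = 42.265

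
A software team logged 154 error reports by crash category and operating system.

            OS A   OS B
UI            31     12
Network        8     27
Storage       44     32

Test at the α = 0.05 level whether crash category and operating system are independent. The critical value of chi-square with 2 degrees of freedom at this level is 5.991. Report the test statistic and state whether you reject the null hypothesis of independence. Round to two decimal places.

19.79; reject H₀

Row totals: 43, 35, 76. Column totals: 83, 71. Grand total N = 154.
Expected counts (row total × column total / N):
  UI, OS A: 43×83/154 = 23.175
  UI, OS B: 43×71/154 = 19.825
  Network, OS A: 35×83/154 = 18.864
  Network, OS B: 35×71/154 = 16.136
  Storage, OS A: 76×83/154 = 40.961
  Storage, OS B: 76×71/154 = 35.039
Contributions (O − E)²/E:
  (31 − 23.175)²/23.175 = 2.6421
  (12 − 19.825)²/19.825 = 3.0886
  (8 − 18.864)²/18.864 = 6.2567
  (27 − 16.136)²/16.136 = 7.3145
  (44 − 40.961)²/40.961 = 0.2255
  (32 − 35.039)²/35.039 = 0.2636
χ² = 2.6421 + 3.0886 + 6.2567 + 7.3145 + 0.2255 + 0.2636 = 19.79
df = (3−1)(2−1) = 2. Since 19.79 > 5.991, reject the null hypothesis of independence at α = 0.05.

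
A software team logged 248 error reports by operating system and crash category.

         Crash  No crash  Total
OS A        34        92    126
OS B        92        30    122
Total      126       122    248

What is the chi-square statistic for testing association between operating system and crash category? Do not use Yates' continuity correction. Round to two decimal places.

58.16

Grand total N = 248.
Expected counts (row total × column total / N):
  OS A, Crash: 126×126/248 = 64.016
  OS A, No crash: 126×122/248 = 61.984
  OS B, Crash: 122×126/248 = 61.984
  OS B, No crash: 122×122/248 = 60.016
Contributions (O − E)²/E:
  (34 − 64.016)²/64.016 = 14.0740
  (92 − 61.984)²/61.984 = 14.5354
  (92 − 61.984)²/61.984 = 14.5354
  (30 − 60.016)²/60.016 = 15.0120
χ² = 14.0740 + 14.5354 + 14.5354 + 15.0120 = 58.16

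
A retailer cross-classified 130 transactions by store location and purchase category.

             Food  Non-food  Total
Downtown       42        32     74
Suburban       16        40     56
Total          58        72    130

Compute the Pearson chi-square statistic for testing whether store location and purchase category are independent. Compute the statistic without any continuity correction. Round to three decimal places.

10.248

Grand total N = 130.
Expected counts (row total × column total / N):
  Downtown, Food: 74×58/130 = 33.0154
  Downtown, Non-food: 74×72/130 = 40.9846
  Suburban, Food: 56×58/130 = 24.9846
  Suburban, Non-food: 56×72/130 = 31.0154
Contributions (O − E)²/E:
  (42 − 33.0154)²/33.0154 = 2.4450
  (32 − 40.9846)²/40.9846 = 1.9696
  (16 − 24.9846)²/24.9846 = 3.2309
  (40 − 31.0154)²/31.0154 = 2.6027
χ² = 2.4450 + 1.9696 + 3.2309 + 2.6027 = 10.248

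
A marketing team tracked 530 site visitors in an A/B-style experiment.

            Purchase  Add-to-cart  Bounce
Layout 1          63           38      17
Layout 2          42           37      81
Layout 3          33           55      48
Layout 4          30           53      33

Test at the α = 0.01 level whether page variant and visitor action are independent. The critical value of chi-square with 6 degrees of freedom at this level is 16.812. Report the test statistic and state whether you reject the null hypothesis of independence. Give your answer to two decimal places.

Row totals: 118, 160, 136, 116. Column totals: 168, 183, 179. Grand total N = 530.
Expected counts (row total × column total / N):
  Layout 1, Purchase: 118×168/530 = 37.404
  Layout 1, Add-to-cart: 118×183/530 = 40.743
  Layout 1, Bounce: 118×179/530 = 39.853
  Layout 2, Purchase: 160×168/530 = 50.717
  Layout 2, Add-to-cart: 160×183/530 = 55.245
  Layout 2, Bounce: 160×179/530 = 54.038
  Layout 3, Purchase: 136×168/530 = 43.109
  Layout 3, Add-to-cart: 136×183/530 = 46.958
  Layout 3, Bounce: 136×179/530 = 45.932
  Layout 4, Purchase: 116×168/530 = 36.770
  Layout 4, Add-to-cart: 116×183/530 = 40.053
  Layout 4, Bounce: 116×179/530 = 39.177
Contributions (O − E)²/E:
  (63 − 37.404)²/37.404 = 17.5156
  (38 − 40.743)²/40.743 = 0.1847
  (17 − 39.853)²/39.853 = 13.1046
  (42 − 50.717)²/50.717 = 1.4982
  (37 − 55.245)²/55.245 = 6.0255
  (81 − 54.038)²/54.038 = 13.4526
  (33 − 43.109)²/43.109 = 2.3705
  (55 − 46.958)²/46.958 = 1.3773
  (48 − 45.932)²/45.932 = 0.0931
  (30 − 36.770)²/36.770 = 1.2465
  (53 − 40.053)²/40.053 = 4.1851
  (33 − 39.177)²/39.177 = 0.9739
χ² = 17.5156 + 0.1847 + 13.1046 + 1.4982 + 6.0255 + 13.4526 + 2.3705 + 1.3773 + 0.0931 + 1.2465 + 4.1851 + 0.9739 = 62.03
df = (4−1)(3−1) = 6. Since 62.03 > 16.812, reject the null hypothesis of independence at α = 0.01.

62.03; reject H₀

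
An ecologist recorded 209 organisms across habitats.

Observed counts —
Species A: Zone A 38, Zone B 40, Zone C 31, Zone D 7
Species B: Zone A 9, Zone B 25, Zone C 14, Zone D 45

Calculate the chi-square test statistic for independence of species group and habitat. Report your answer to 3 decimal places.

Row totals: 116, 93. Column totals: 47, 65, 45, 52. Grand total N = 209.
Expected counts (row total × column total / N):
  Species A, Zone A: 116×47/209 = 26.0861
  Species A, Zone B: 116×65/209 = 36.0766
  Species A, Zone C: 116×45/209 = 24.9761
  Species A, Zone D: 116×52/209 = 28.8612
  Species B, Zone A: 93×47/209 = 20.9139
  Species B, Zone B: 93×65/209 = 28.9234
  Species B, Zone C: 93×45/209 = 20.0239
  Species B, Zone D: 93×52/209 = 23.1388
Contributions (O − E)²/E:
  (38 − 26.0861)²/26.0861 = 5.4413
  (40 − 36.0766)²/36.0766 = 0.4267
  (31 − 24.9761)²/24.9761 = 1.4529
  (7 − 28.8612)²/28.8612 = 16.5590
  (9 − 20.9139)²/20.9139 = 6.7869
  (25 − 28.9234)²/28.9234 = 0.5322
  (14 − 20.0239)²/20.0239 = 1.8122
  (45 − 23.1388)²/23.1388 = 20.6541
χ² = 5.4413 + 0.4267 + 1.4529 + 16.5590 + 6.7869 + 0.5322 + 1.8122 + 20.6541 = 53.665

53.665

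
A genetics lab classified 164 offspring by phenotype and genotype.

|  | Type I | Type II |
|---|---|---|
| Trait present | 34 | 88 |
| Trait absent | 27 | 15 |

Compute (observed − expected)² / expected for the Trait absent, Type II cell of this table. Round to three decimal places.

Row total (Trait absent) = 42; column total (Type II) = 103; N = 164.
Expected count E = 42 × 103 / 164 = 26.3780.
Contribution = (O − E)²/E = (15 − 26.3780)² / 26.3780 = 4.908.

4.908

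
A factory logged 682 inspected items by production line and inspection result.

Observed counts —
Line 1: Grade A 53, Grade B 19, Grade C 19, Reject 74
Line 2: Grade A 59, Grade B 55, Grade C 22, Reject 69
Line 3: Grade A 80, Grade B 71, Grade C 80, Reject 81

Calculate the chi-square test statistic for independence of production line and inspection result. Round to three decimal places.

44.377

Row totals: 165, 205, 312. Column totals: 192, 145, 121, 224. Grand total N = 682.
Expected counts (row total × column total / N):
  Line 1, Grade A: 165×192/682 = 46.4516
  Line 1, Grade B: 165×145/682 = 35.0806
  Line 1, Grade C: 165×121/682 = 29.2742
  Line 1, Reject: 165×224/682 = 54.1935
  Line 2, Grade A: 205×192/682 = 57.7126
  Line 2, Grade B: 205×145/682 = 43.5850
  Line 2, Grade C: 205×121/682 = 36.3710
  Line 2, Reject: 205×224/682 = 67.3314
  Line 3, Grade A: 312×192/682 = 87.8358
  Line 3, Grade B: 312×145/682 = 66.3343
  Line 3, Grade C: 312×121/682 = 55.3548
  Line 3, Reject: 312×224/682 = 102.4751
Contributions (O − E)²/E:
  (53 − 46.4516)²/46.4516 = 0.9231
  (19 − 35.0806)²/35.0806 = 7.3712
  (19 − 29.2742)²/29.2742 = 3.6059
  (74 − 54.1935)²/54.1935 = 7.2388
  (59 − 57.7126)²/57.7126 = 0.0287
  (55 − 43.5850)²/43.5850 = 2.9896
  (22 − 36.3710)²/36.3710 = 5.6783
  (69 − 67.3314)²/67.3314 = 0.0414
  (80 − 87.8358)²/87.8358 = 0.6990
  (71 − 66.3343)²/66.3343 = 0.3282
  (80 − 55.3548)²/55.3548 = 10.9726
  (81 − 102.4751)²/102.4751 = 4.5004
χ² = 0.9231 + 7.3712 + 3.6059 + 7.2388 + 0.0287 + 2.9896 + 5.6783 + 0.0414 + 0.6990 + 0.3282 + 10.9726 + 4.5004 = 44.377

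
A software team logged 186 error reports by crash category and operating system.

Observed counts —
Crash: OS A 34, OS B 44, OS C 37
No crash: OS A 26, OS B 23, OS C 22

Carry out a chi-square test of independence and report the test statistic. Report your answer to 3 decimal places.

Row totals: 115, 71. Column totals: 60, 67, 59. Grand total N = 186.
Expected counts (row total × column total / N):
  Crash, OS A: 115×60/186 = 37.0968
  Crash, OS B: 115×67/186 = 41.4247
  Crash, OS C: 115×59/186 = 36.4785
  No crash, OS A: 71×60/186 = 22.9032
  No crash, OS B: 71×67/186 = 25.5753
  No crash, OS C: 71×59/186 = 22.5215
Contributions (O − E)²/E:
  (34 − 37.0968)²/37.0968 = 0.2585
  (44 − 41.4247)²/41.4247 = 0.1601
  (37 − 36.4785)²/36.4785 = 0.0075
  (26 − 22.9032)²/22.9032 = 0.4187
  (23 − 25.5753)²/25.5753 = 0.2593
  (22 − 22.5215)²/22.5215 = 0.0121
χ² = 0.2585 + 0.1601 + 0.0075 + 0.4187 + 0.2593 + 0.0121 = 1.116

1.116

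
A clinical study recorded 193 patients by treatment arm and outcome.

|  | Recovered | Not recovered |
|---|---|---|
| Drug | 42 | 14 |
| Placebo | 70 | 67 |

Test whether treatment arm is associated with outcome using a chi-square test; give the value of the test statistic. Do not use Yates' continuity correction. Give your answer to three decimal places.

Row totals: 56, 137. Column totals: 112, 81. Grand total N = 193.
Expected counts (row total × column total / N):
  Drug, Recovered: 56×112/193 = 32.4974
  Drug, Not recovered: 56×81/193 = 23.5026
  Placebo, Recovered: 137×112/193 = 79.5026
  Placebo, Not recovered: 137×81/193 = 57.4974
Contributions (O − E)²/E:
  (42 − 32.4974)²/32.4974 = 2.7787
  (14 − 23.5026)²/23.5026 = 3.8421
  (70 − 79.5026)²/79.5026 = 1.1358
  (67 − 57.4974)²/57.4974 = 1.5705
χ² = 2.7787 + 3.8421 + 1.1358 + 1.5705 = 9.327

9.327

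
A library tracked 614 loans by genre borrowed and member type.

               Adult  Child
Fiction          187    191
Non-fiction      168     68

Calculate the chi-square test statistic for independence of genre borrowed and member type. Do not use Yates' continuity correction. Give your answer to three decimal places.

28.092

Row totals: 378, 236. Column totals: 355, 259. Grand total N = 614.
Expected counts (row total × column total / N):
  Fiction, Adult: 378×355/614 = 218.5505
  Fiction, Child: 378×259/614 = 159.4495
  Non-fiction, Adult: 236×355/614 = 136.4495
  Non-fiction, Child: 236×259/614 = 99.5505
Contributions (O − E)²/E:
  (187 − 218.5505)²/218.5505 = 4.5547
  (191 − 159.4495)²/159.4495 = 6.2429
  (168 − 136.4495)²/136.4495 = 7.2953
  (68 − 99.5505)²/99.5505 = 9.9993
χ² = 4.5547 + 6.2429 + 7.2953 + 9.9993 = 28.092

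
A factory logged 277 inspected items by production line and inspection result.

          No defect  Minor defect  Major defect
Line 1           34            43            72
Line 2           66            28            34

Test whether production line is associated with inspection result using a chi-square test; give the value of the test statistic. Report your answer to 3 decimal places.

25.587

Row totals: 149, 128. Column totals: 100, 71, 106. Grand total N = 277.
Expected counts (row total × column total / N):
  Line 1, No defect: 149×100/277 = 53.7906
  Line 1, Minor defect: 149×71/277 = 38.1913
  Line 1, Major defect: 149×106/277 = 57.0181
  Line 2, No defect: 128×100/277 = 46.2094
  Line 2, Minor defect: 128×71/277 = 32.8087
  Line 2, Major defect: 128×106/277 = 48.9819
Contributions (O − E)²/E:
  (34 − 53.7906)²/53.7906 = 7.2813
  (43 − 38.1913)²/38.1913 = 0.6055
  (72 − 57.0181)²/57.0181 = 3.9366
  (66 − 46.2094)²/46.2094 = 8.4759
  (28 − 32.8087)²/32.8087 = 0.7048
  (34 − 48.9819)²/48.9819 = 4.5825
χ² = 7.2813 + 0.6055 + 3.9366 + 8.4759 + 0.7048 + 4.5825 = 25.587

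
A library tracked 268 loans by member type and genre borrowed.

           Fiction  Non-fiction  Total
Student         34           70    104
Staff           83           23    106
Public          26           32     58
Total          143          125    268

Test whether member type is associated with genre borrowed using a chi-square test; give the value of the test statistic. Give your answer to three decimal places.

Grand total N = 268.
Expected counts (row total × column total / N):
  Student, Fiction: 104×143/268 = 55.4925
  Student, Non-fiction: 104×125/268 = 48.5075
  Staff, Fiction: 106×143/268 = 56.5597
  Staff, Non-fiction: 106×125/268 = 49.4403
  Public, Fiction: 58×143/268 = 30.9478
  Public, Non-fiction: 58×125/268 = 27.0522
Contributions (O − E)²/E:
  (34 − 55.4925)²/55.4925 = 8.3241
  (70 − 48.5075)²/48.5075 = 9.5228
  (83 − 56.5597)²/56.5597 = 12.3602
  (23 − 49.4403)²/49.4403 = 14.1401
  (26 − 30.9478)²/30.9478 = 0.7910
  (32 − 27.0522)²/27.0522 = 0.9049
χ² = 8.3241 + 9.5228 + 12.3602 + 14.1401 + 0.7910 + 0.9049 = 46.043

46.043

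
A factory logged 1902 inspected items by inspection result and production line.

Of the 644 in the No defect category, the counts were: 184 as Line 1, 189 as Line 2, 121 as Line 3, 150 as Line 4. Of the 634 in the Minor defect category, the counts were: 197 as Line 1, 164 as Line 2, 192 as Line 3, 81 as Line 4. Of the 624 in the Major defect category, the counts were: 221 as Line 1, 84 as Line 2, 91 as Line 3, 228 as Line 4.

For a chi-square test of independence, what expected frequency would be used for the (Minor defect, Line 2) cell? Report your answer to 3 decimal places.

145.667

Row total (Minor defect) = 634; column total (Line 2) = 437; grand total N = 1902.
Expected count = (row total × column total) / N = 634 × 437 / 1902 = 145.667.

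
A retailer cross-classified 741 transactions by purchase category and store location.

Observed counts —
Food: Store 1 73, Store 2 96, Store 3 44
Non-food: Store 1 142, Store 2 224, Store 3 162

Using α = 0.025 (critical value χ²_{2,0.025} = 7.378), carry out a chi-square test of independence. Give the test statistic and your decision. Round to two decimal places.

Row totals: 213, 528. Column totals: 215, 320, 206. Grand total N = 741.
Expected counts (row total × column total / N):
  Food, Store 1: 213×215/741 = 61.802
  Food, Store 2: 213×320/741 = 91.984
  Food, Store 3: 213×206/741 = 59.215
  Non-food, Store 1: 528×215/741 = 153.198
  Non-food, Store 2: 528×320/741 = 228.016
  Non-food, Store 3: 528×206/741 = 146.785
Contributions (O − E)²/E:
  (73 − 61.802)²/61.802 = 2.0290
  (96 − 91.984)²/91.984 = 0.1753
  (44 − 59.215)²/59.215 = 3.9094
  (142 − 153.198)²/153.198 = 0.8185
  (224 − 228.016)²/228.016 = 0.0707
  (162 − 146.785)²/146.785 = 1.5771
χ² = 2.0290 + 0.1753 + 3.9094 + 0.8185 + 0.0707 + 1.5771 = 8.58
df = (2−1)(3−1) = 2. Since 8.58 > 7.378, reject the null hypothesis of independence at α = 0.025.

8.58; reject H₀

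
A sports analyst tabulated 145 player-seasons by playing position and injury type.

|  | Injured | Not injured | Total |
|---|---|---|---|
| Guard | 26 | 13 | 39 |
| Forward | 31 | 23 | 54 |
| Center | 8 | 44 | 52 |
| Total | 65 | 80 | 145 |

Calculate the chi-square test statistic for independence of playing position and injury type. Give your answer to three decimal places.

Grand total N = 145.
Expected counts (row total × column total / N):
  Guard, Injured: 39×65/145 = 17.4828
  Guard, Not injured: 39×80/145 = 21.5172
  Forward, Injured: 54×65/145 = 24.2069
  Forward, Not injured: 54×80/145 = 29.7931
  Center, Injured: 52×65/145 = 23.3103
  Center, Not injured: 52×80/145 = 28.6897
Contributions (O − E)²/E:
  (26 − 17.4828)²/17.4828 = 4.1494
  (13 − 21.5172)²/21.5172 = 3.3714
  (31 − 24.2069)²/24.2069 = 1.9063
  (23 − 29.7931)²/29.7931 = 1.5489
  (8 − 23.3103)²/23.3103 = 10.0559
  (44 − 28.6897)²/28.6897 = 8.1704
χ² = 4.1494 + 3.3714 + 1.9063 + 1.5489 + 10.0559 + 8.1704 = 29.202

29.202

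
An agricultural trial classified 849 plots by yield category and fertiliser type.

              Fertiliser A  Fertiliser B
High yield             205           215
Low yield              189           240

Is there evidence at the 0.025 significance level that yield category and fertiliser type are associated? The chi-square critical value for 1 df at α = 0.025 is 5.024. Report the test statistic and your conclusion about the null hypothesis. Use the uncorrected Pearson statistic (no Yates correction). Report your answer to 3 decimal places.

1.928; fail to reject H₀

Row totals: 420, 429. Column totals: 394, 455. Grand total N = 849.
Expected counts (row total × column total / N):
  High yield, Fertiliser A: 420×394/849 = 194.9117
  High yield, Fertiliser B: 420×455/849 = 225.0883
  Low yield, Fertiliser A: 429×394/849 = 199.0883
  Low yield, Fertiliser B: 429×455/849 = 229.9117
Contributions (O − E)²/E:
  (205 − 194.9117)²/194.9117 = 0.5222
  (215 − 225.0883)²/225.0883 = 0.4522
  (189 − 199.0883)²/199.0883 = 0.5112
  (240 − 229.9117)²/229.9117 = 0.4427
χ² = 0.5222 + 0.4522 + 0.5112 + 0.4427 = 1.928
df = (2−1)(2−1) = 1. Since 1.928 < 5.024, fail to reject the null hypothesis of independence at α = 0.025.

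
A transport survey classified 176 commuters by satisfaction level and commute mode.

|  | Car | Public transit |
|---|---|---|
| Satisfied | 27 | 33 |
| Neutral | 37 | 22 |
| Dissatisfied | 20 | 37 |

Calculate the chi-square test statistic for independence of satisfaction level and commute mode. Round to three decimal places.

9.139

Row totals: 60, 59, 57. Column totals: 84, 92. Grand total N = 176.
Expected counts (row total × column total / N):
  Satisfied, Car: 60×84/176 = 28.6364
  Satisfied, Public transit: 60×92/176 = 31.3636
  Neutral, Car: 59×84/176 = 28.1591
  Neutral, Public transit: 59×92/176 = 30.8409
  Dissatisfied, Car: 57×84/176 = 27.2045
  Dissatisfied, Public transit: 57×92/176 = 29.7955
Contributions (O − E)²/E:
  (27 − 28.6364)²/28.6364 = 0.0935
  (33 − 31.3636)²/31.3636 = 0.0854
  (37 − 28.1591)²/28.1591 = 2.7757
  (22 − 30.8409)²/30.8409 = 2.5343
  (20 − 27.2045)²/27.2045 = 1.9079
  (37 − 29.7955)²/29.7955 = 1.7420
χ² = 0.0935 + 0.0854 + 2.7757 + 2.5343 + 1.9079 + 1.7420 = 9.139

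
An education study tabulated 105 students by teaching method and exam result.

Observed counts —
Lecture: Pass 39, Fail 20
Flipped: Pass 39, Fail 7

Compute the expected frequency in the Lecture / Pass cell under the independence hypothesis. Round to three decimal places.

Row total (Lecture) = 59; column total (Pass) = 78; grand total N = 105.
Expected count = (row total × column total) / N = 59 × 78 / 105 = 43.829.

43.829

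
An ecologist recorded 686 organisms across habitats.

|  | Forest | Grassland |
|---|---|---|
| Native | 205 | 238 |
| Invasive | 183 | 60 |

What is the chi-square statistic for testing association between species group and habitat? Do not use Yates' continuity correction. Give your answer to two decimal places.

Row totals: 443, 243. Column totals: 388, 298. Grand total N = 686.
Expected counts (row total × column total / N):
  Native, Forest: 443×388/686 = 250.560
  Native, Grassland: 443×298/686 = 192.440
  Invasive, Forest: 243×388/686 = 137.440
  Invasive, Grassland: 243×298/686 = 105.560
Contributions (O − E)²/E:
  (205 − 250.560)²/250.560 = 8.2843
  (238 − 192.440)²/192.440 = 10.7863
  (183 − 137.440)²/137.440 = 15.1027
  (60 − 105.560)²/105.560 = 19.6638
χ² = 8.2843 + 10.7863 + 15.1027 + 19.6638 = 53.84

53.84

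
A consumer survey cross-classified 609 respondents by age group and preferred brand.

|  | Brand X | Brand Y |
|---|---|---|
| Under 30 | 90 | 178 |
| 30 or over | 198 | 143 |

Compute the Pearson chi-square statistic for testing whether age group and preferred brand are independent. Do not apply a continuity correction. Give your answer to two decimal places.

Row totals: 268, 341. Column totals: 288, 321. Grand total N = 609.
Expected counts (row total × column total / N):
  Under 30, Brand X: 268×288/609 = 126.7389
  Under 30, Brand Y: 268×321/609 = 141.2611
  30 or over, Brand X: 341×288/609 = 161.2611
  30 or over, Brand Y: 341×321/609 = 179.7389
Contributions (O − E)²/E:
  (90 − 126.7389)²/126.7389 = 10.6498
  (178 − 141.2611)²/141.2611 = 9.5550
  (198 − 161.2611)²/161.2611 = 8.3699
  (143 − 179.7389)²/179.7389 = 7.5095
χ² = 10.6498 + 9.5550 + 8.3699 + 7.5095 = 36.08

36.08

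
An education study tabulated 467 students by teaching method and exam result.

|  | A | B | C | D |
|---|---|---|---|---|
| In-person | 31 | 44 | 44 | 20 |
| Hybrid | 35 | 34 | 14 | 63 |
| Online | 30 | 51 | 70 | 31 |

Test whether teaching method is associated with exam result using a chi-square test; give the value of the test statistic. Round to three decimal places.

61.048

Row totals: 139, 146, 182. Column totals: 96, 129, 128, 114. Grand total N = 467.
Expected counts (row total × column total / N):
  In-person, A: 139×96/467 = 28.5739
  In-person, B: 139×129/467 = 38.3961
  In-person, C: 139×128/467 = 38.0985
  In-person, D: 139×114/467 = 33.9315
  Hybrid, A: 146×96/467 = 30.0128
  Hybrid, B: 146×129/467 = 40.3298
  Hybrid, C: 146×128/467 = 40.0171
  Hybrid, D: 146×114/467 = 35.6403
  Online, A: 182×96/467 = 37.4133
  Online, B: 182×129/467 = 50.2741
  Online, C: 182×128/467 = 49.8844
  Online, D: 182×114/467 = 44.4283
Contributions (O − E)²/E:
  (31 − 28.5739)²/28.5739 = 0.2060
  (44 − 38.3961)²/38.3961 = 0.8179
  (44 − 38.0985)²/38.0985 = 0.9141
  (20 − 33.9315)²/33.9315 = 5.7200
  (35 − 30.0128)²/30.0128 = 0.8287
  (34 − 40.3298)²/40.3298 = 0.9935
  (14 − 40.0171)²/40.0171 = 16.9150
  (63 − 35.6403)²/35.6403 = 21.0030
  (30 − 37.4133)²/37.4133 = 1.4689
  (51 − 50.2741)²/50.2741 = 0.0105
  (70 − 49.8844)²/49.8844 = 8.1115
  (31 − 44.4283)²/44.4283 = 4.0587
χ² = 0.2060 + 0.8179 + 0.9141 + 5.7200 + 0.8287 + 0.9935 + 16.9150 + 21.0030 + 1.4689 + 0.0105 + 8.1115 + 4.0587 = 61.048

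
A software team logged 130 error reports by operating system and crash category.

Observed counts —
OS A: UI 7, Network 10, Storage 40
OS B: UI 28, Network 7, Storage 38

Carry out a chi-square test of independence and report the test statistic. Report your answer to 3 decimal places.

Row totals: 57, 73. Column totals: 35, 17, 78. Grand total N = 130.
Expected counts (row total × column total / N):
  OS A, UI: 57×35/130 = 15.3462
  OS A, Network: 57×17/130 = 7.4538
  OS A, Storage: 57×78/130 = 34.2000
  OS B, UI: 73×35/130 = 19.6538
  OS B, Network: 73×17/130 = 9.5462
  OS B, Storage: 73×78/130 = 43.8000
Contributions (O − E)²/E:
  (7 − 15.3462)²/15.3462 = 4.5392
  (10 − 7.4538)²/7.4538 = 0.8698
  (40 − 34.2000)²/34.2000 = 0.9836
  (28 − 19.6538)²/19.6538 = 3.5443
  (7 − 9.5462)²/9.5462 = 0.6791
  (38 − 43.8000)²/43.8000 = 0.7680
χ² = 4.5392 + 0.8698 + 0.9836 + 3.5443 + 0.6791 + 0.7680 = 11.384

11.384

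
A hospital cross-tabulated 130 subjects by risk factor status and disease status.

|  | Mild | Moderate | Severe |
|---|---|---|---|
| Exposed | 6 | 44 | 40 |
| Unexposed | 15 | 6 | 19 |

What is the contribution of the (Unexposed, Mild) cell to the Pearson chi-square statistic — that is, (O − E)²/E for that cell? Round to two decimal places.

11.28

Row total (Unexposed) = 40; column total (Mild) = 21; N = 130.
Expected count E = 40 × 21 / 130 = 6.462.
Contribution = (O − E)²/E = (15 − 6.462)² / 6.462 = 11.28.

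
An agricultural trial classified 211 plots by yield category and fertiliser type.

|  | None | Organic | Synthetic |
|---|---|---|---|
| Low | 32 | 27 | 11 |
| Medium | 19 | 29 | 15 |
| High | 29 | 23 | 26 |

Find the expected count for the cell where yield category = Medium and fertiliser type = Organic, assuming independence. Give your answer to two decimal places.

Row total (Medium) = 63; column total (Organic) = 79; grand total N = 211.
Expected count = (row total × column total) / N = 63 × 79 / 211 = 23.59.

23.59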